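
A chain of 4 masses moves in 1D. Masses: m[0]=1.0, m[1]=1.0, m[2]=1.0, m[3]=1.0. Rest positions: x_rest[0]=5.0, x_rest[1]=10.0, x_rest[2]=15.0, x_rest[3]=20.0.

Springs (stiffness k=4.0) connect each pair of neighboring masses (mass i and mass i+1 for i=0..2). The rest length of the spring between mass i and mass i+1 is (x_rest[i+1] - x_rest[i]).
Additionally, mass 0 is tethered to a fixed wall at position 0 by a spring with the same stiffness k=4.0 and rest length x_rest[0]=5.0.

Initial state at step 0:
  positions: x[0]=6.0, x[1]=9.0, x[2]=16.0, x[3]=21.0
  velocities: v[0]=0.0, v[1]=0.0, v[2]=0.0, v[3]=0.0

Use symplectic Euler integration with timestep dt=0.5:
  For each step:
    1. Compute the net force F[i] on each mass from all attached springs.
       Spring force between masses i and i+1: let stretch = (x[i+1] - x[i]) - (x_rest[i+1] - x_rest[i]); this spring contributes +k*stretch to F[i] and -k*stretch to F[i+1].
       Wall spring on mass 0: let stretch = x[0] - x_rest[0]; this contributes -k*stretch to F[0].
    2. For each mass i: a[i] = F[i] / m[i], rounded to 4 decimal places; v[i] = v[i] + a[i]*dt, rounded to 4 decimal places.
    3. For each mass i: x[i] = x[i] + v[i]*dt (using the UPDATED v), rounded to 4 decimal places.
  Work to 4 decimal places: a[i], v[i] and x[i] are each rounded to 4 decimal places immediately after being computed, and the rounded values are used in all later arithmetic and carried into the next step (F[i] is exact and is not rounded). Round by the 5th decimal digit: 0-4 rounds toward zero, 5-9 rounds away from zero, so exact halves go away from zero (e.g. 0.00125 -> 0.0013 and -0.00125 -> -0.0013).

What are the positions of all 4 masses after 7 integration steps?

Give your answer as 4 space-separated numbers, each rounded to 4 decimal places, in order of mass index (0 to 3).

Answer: 7.0000 7.0000 16.0000 19.0000

Derivation:
Step 0: x=[6.0000 9.0000 16.0000 21.0000] v=[0.0000 0.0000 0.0000 0.0000]
Step 1: x=[3.0000 13.0000 14.0000 21.0000] v=[-6.0000 8.0000 -4.0000 0.0000]
Step 2: x=[7.0000 8.0000 18.0000 19.0000] v=[8.0000 -10.0000 8.0000 -4.0000]
Step 3: x=[5.0000 12.0000 13.0000 21.0000] v=[-4.0000 8.0000 -10.0000 4.0000]
Step 4: x=[5.0000 10.0000 15.0000 20.0000] v=[0.0000 -4.0000 4.0000 -2.0000]
Step 5: x=[5.0000 8.0000 17.0000 19.0000] v=[0.0000 -4.0000 4.0000 -2.0000]
Step 6: x=[3.0000 12.0000 12.0000 21.0000] v=[-4.0000 8.0000 -10.0000 4.0000]
Step 7: x=[7.0000 7.0000 16.0000 19.0000] v=[8.0000 -10.0000 8.0000 -4.0000]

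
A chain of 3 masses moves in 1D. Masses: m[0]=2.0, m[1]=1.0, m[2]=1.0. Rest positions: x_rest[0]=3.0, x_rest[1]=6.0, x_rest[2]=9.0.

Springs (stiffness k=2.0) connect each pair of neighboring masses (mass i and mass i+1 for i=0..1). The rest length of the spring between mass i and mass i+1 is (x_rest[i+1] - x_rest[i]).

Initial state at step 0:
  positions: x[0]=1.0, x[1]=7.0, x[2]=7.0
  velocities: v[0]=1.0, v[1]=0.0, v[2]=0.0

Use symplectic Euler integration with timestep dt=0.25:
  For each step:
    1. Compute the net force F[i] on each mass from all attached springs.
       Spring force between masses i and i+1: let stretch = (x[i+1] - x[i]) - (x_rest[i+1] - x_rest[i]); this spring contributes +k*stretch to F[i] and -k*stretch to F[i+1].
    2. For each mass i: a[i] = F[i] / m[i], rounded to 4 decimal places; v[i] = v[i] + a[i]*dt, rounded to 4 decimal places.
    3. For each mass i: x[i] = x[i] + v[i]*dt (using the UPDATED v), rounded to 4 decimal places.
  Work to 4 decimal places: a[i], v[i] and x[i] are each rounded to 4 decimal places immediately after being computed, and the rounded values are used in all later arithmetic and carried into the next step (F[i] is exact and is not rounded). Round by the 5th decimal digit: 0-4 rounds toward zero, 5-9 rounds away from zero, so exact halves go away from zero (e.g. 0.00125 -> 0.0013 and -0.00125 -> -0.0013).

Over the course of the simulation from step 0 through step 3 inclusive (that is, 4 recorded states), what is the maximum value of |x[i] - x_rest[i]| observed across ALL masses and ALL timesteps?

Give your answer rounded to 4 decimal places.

Answer: 2.1850

Derivation:
Step 0: x=[1.0000 7.0000 7.0000] v=[1.0000 0.0000 0.0000]
Step 1: x=[1.4375 6.2500 7.3750] v=[1.7500 -3.0000 1.5000]
Step 2: x=[1.9883 5.0391 7.9844] v=[2.2031 -4.8438 2.4375]
Step 3: x=[2.5423 3.8150 8.6006] v=[2.2158 -4.8966 2.4649]
Max displacement = 2.1850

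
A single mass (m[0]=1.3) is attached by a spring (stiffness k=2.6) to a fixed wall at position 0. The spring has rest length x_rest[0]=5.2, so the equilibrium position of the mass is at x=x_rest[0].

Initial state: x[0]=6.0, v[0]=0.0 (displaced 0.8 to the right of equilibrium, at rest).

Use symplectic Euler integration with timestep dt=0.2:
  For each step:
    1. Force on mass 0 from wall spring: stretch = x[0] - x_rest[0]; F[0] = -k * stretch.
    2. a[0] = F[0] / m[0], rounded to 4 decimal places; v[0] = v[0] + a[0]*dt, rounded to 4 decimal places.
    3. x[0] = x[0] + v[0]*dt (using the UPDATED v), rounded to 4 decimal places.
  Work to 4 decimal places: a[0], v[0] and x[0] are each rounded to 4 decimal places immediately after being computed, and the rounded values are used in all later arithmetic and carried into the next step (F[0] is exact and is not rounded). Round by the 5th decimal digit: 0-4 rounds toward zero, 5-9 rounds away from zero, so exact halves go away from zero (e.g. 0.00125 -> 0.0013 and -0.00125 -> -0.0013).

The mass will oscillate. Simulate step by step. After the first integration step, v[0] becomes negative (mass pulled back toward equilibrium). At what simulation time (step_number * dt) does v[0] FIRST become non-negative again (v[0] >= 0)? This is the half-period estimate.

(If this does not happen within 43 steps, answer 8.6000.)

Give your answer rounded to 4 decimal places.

Answer: 2.4000

Derivation:
Step 0: x=[6.0000] v=[0.0000]
Step 1: x=[5.9360] v=[-0.3200]
Step 2: x=[5.8131] v=[-0.6144]
Step 3: x=[5.6412] v=[-0.8596]
Step 4: x=[5.4340] v=[-1.0361]
Step 5: x=[5.2081] v=[-1.1297]
Step 6: x=[4.9815] v=[-1.1329]
Step 7: x=[4.7724] v=[-1.0455]
Step 8: x=[4.5975] v=[-0.8745]
Step 9: x=[4.4708] v=[-0.6335]
Step 10: x=[4.4024] v=[-0.3418]
Step 11: x=[4.3978] v=[-0.0228]
Step 12: x=[4.4574] v=[0.2981]
First v>=0 after going negative at step 12, time=2.4000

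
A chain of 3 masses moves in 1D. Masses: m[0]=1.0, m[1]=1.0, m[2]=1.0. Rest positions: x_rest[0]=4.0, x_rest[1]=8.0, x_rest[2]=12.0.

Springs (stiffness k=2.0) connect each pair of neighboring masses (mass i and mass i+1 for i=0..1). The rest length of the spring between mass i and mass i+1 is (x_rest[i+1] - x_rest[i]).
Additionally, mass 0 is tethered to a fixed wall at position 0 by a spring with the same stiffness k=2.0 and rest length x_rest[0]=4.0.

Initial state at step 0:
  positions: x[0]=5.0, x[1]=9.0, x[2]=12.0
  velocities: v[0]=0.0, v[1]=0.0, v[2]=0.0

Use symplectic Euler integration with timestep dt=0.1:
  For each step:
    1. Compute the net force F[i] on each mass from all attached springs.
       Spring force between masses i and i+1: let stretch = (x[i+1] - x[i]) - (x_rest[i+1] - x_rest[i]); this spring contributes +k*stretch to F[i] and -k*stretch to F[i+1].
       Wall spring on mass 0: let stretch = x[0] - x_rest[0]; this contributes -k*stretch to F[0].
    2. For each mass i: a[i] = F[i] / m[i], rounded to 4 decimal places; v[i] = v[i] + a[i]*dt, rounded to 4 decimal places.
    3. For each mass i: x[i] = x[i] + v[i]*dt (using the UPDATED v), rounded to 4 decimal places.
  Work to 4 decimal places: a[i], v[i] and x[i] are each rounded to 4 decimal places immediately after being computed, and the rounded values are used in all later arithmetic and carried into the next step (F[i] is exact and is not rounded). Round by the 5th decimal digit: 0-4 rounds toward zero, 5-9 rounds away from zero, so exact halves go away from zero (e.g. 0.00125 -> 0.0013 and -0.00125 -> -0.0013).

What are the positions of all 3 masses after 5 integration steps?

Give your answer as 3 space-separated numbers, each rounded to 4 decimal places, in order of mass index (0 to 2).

Step 0: x=[5.0000 9.0000 12.0000] v=[0.0000 0.0000 0.0000]
Step 1: x=[4.9800 8.9800 12.0200] v=[-0.2000 -0.2000 0.2000]
Step 2: x=[4.9404 8.9408 12.0592] v=[-0.3960 -0.3920 0.3920]
Step 3: x=[4.8820 8.8840 12.1160] v=[-0.5840 -0.5684 0.5683]
Step 4: x=[4.8060 8.8118 12.1882] v=[-0.7600 -0.7224 0.7219]
Step 5: x=[4.7140 8.7270 12.2729] v=[-0.9200 -0.8483 0.8466]

Answer: 4.7140 8.7270 12.2729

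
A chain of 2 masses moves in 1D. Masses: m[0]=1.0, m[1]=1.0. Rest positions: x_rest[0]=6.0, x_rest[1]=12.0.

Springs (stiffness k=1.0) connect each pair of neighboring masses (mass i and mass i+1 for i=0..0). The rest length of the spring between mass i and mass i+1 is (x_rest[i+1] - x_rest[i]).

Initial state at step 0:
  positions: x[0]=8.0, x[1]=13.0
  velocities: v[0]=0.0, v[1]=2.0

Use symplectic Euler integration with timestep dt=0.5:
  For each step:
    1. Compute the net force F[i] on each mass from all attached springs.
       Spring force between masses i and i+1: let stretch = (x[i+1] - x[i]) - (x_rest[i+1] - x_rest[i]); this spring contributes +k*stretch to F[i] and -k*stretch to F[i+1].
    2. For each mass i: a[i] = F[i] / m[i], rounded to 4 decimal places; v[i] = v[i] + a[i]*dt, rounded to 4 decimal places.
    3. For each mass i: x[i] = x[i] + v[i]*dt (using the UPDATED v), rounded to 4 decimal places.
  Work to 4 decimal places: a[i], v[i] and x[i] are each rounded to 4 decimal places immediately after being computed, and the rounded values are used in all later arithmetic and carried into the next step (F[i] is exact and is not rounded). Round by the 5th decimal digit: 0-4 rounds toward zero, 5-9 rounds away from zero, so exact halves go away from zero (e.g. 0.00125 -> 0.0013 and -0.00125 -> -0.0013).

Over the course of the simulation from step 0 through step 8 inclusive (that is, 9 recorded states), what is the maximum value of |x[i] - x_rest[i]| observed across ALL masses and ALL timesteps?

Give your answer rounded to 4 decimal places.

Step 0: x=[8.0000 13.0000] v=[0.0000 2.0000]
Step 1: x=[7.7500 14.2500] v=[-0.5000 2.5000]
Step 2: x=[7.6250 15.3750] v=[-0.2500 2.2500]
Step 3: x=[7.9375 16.0625] v=[0.6250 1.3750]
Step 4: x=[8.7813 16.2188] v=[1.6875 0.3125]
Step 5: x=[9.9845 16.0157] v=[2.4063 -0.4063]
Step 6: x=[11.1955 15.8048] v=[2.4219 -0.4219]
Step 7: x=[12.0588 15.9416] v=[1.7266 0.2735]
Step 8: x=[12.3928 16.6077] v=[0.6680 1.3321]
Max displacement = 6.3928

Answer: 6.3928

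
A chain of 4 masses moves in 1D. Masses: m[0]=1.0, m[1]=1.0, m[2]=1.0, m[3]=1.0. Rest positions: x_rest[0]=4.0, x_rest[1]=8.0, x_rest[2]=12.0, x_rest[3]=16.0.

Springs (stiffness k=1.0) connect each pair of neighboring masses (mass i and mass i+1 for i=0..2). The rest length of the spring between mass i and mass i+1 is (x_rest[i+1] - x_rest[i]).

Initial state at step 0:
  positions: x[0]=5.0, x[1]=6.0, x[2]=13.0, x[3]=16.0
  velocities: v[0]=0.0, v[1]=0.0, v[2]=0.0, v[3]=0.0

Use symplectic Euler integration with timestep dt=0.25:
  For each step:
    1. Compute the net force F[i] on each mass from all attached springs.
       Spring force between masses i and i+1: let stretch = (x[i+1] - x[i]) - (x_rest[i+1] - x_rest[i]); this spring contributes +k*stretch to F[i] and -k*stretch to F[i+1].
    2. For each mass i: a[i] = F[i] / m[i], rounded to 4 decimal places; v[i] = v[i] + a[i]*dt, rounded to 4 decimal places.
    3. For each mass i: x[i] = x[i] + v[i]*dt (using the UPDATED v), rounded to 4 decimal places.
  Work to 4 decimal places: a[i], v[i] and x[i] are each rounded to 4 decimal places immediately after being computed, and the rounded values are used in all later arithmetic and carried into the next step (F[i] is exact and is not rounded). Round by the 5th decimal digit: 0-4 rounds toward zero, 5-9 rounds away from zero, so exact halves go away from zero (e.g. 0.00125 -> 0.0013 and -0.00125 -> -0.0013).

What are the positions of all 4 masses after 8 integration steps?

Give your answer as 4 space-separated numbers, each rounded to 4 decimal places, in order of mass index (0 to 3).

Answer: 3.0789 9.5278 11.4810 15.9128

Derivation:
Step 0: x=[5.0000 6.0000 13.0000 16.0000] v=[0.0000 0.0000 0.0000 0.0000]
Step 1: x=[4.8125 6.3750 12.7500 16.0625] v=[-0.7500 1.5000 -1.0000 0.2500]
Step 2: x=[4.4727 7.0508 12.3086 16.1680] v=[-1.3594 2.7031 -1.7656 0.4219]
Step 3: x=[4.0440 7.8941 11.7798 16.2823] v=[-1.7149 3.3730 -2.1152 0.4571]
Step 4: x=[3.6059 8.7396 11.2896 16.3652] v=[-1.7524 3.3819 -1.9610 0.3315]
Step 5: x=[3.2387 9.4236 10.9572 16.3809] v=[-1.4690 2.7360 -1.3296 0.0626]
Step 6: x=[3.0080 9.8169 10.8679 16.3076] v=[-0.9228 1.5732 -0.3571 -0.2933]
Step 7: x=[2.9529 9.8503 11.0529 16.1443] v=[-0.2206 0.1337 0.7401 -0.6532]
Step 8: x=[3.0789 9.5278 11.4810 15.9128] v=[0.5038 -1.2900 1.7123 -0.9261]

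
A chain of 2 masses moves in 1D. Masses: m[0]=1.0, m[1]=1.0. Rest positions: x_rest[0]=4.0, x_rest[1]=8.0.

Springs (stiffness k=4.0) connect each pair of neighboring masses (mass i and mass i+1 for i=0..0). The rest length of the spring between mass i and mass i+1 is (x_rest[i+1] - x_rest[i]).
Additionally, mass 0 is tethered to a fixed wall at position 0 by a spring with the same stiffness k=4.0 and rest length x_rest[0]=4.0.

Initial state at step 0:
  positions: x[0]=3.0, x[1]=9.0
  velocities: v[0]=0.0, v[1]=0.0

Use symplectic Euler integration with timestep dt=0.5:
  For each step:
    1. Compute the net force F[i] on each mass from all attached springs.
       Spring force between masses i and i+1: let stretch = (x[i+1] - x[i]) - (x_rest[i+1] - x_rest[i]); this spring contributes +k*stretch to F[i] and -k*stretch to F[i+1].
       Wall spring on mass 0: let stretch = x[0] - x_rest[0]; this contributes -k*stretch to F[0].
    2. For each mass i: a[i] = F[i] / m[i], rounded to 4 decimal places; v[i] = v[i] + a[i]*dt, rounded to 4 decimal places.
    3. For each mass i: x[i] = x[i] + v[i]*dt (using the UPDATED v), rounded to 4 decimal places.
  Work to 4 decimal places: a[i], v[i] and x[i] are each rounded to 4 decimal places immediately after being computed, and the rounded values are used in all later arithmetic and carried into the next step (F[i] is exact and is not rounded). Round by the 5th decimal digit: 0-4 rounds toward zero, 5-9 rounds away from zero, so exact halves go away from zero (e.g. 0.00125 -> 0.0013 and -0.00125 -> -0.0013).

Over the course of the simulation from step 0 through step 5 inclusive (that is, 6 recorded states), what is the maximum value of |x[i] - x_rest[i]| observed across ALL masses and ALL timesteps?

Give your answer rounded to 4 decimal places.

Answer: 2.0000

Derivation:
Step 0: x=[3.0000 9.0000] v=[0.0000 0.0000]
Step 1: x=[6.0000 7.0000] v=[6.0000 -4.0000]
Step 2: x=[4.0000 8.0000] v=[-4.0000 2.0000]
Step 3: x=[2.0000 9.0000] v=[-4.0000 2.0000]
Step 4: x=[5.0000 7.0000] v=[6.0000 -4.0000]
Step 5: x=[5.0000 7.0000] v=[0.0000 0.0000]
Max displacement = 2.0000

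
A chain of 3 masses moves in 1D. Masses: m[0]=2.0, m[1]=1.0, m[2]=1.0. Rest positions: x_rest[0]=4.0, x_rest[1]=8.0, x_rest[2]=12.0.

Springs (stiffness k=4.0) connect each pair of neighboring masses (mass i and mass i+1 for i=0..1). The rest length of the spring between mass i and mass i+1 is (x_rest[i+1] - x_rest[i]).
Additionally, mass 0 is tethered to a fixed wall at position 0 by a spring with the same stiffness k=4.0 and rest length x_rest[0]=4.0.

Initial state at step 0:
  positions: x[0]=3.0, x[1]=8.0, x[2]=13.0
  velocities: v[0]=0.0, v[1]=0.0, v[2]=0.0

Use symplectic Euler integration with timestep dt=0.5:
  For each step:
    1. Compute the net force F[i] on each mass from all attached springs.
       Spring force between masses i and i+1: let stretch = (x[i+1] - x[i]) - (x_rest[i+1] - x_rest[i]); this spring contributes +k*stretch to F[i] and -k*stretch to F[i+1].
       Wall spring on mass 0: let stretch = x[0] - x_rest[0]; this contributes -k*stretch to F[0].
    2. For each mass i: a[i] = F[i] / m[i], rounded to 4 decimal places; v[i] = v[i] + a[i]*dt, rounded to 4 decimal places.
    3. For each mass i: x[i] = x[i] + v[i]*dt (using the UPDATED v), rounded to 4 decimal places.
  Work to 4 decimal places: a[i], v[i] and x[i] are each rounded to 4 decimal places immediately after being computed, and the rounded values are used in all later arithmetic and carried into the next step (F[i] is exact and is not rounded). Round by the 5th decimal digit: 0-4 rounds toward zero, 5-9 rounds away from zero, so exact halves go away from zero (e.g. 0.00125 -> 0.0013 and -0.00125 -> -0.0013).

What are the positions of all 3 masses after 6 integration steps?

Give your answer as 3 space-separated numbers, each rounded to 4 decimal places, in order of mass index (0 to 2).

Step 0: x=[3.0000 8.0000 13.0000] v=[0.0000 0.0000 0.0000]
Step 1: x=[4.0000 8.0000 12.0000] v=[2.0000 0.0000 -2.0000]
Step 2: x=[5.0000 8.0000 11.0000] v=[2.0000 0.0000 -2.0000]
Step 3: x=[5.0000 8.0000 11.0000] v=[0.0000 0.0000 0.0000]
Step 4: x=[4.0000 8.0000 12.0000] v=[-2.0000 0.0000 2.0000]
Step 5: x=[3.0000 8.0000 13.0000] v=[-2.0000 0.0000 2.0000]
Step 6: x=[3.0000 8.0000 13.0000] v=[0.0000 0.0000 0.0000]

Answer: 3.0000 8.0000 13.0000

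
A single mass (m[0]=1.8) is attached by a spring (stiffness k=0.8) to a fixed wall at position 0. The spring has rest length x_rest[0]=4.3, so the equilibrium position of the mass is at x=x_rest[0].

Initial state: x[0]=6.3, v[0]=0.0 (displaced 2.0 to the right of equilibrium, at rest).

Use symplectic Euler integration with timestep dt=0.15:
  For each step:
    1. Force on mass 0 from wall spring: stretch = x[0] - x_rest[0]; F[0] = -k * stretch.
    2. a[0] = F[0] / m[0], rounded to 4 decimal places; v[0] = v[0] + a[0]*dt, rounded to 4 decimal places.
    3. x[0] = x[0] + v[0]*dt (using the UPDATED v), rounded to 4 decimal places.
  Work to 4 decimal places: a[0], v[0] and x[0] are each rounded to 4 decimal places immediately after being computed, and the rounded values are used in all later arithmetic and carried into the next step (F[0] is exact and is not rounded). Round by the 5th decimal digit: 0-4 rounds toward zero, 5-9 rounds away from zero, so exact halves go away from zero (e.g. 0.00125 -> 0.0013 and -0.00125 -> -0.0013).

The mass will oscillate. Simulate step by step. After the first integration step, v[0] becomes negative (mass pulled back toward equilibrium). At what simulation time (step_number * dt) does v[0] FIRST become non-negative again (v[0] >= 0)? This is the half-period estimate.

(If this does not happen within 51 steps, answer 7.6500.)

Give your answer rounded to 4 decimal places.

Step 0: x=[6.3000] v=[0.0000]
Step 1: x=[6.2800] v=[-0.1333]
Step 2: x=[6.2402] v=[-0.2653]
Step 3: x=[6.1810] v=[-0.3946]
Step 4: x=[6.1030] v=[-0.5200]
Step 5: x=[6.0070] v=[-0.6402]
Step 6: x=[5.8939] v=[-0.7540]
Step 7: x=[5.7649] v=[-0.8603]
Step 8: x=[5.6212] v=[-0.9580]
Step 9: x=[5.4643] v=[-1.0461]
Step 10: x=[5.2957] v=[-1.1237]
Step 11: x=[5.1172] v=[-1.1901]
Step 12: x=[4.9305] v=[-1.2446]
Step 13: x=[4.7375] v=[-1.2866]
Step 14: x=[4.5401] v=[-1.3158]
Step 15: x=[4.3403] v=[-1.3318]
Step 16: x=[4.1401] v=[-1.3345]
Step 17: x=[3.9415] v=[-1.3238]
Step 18: x=[3.7465] v=[-1.2999]
Step 19: x=[3.5571] v=[-1.2630]
Step 20: x=[3.3751] v=[-1.2135]
Step 21: x=[3.2023] v=[-1.1518]
Step 22: x=[3.0405] v=[-1.0786]
Step 23: x=[2.8913] v=[-0.9946]
Step 24: x=[2.7562] v=[-0.9007]
Step 25: x=[2.6365] v=[-0.7978]
Step 26: x=[2.5335] v=[-0.6869]
Step 27: x=[2.4481] v=[-0.5691]
Step 28: x=[2.3813] v=[-0.4456]
Step 29: x=[2.3336] v=[-0.3177]
Step 30: x=[2.3056] v=[-0.1866]
Step 31: x=[2.2976] v=[-0.0536]
Step 32: x=[2.3096] v=[0.0799]
First v>=0 after going negative at step 32, time=4.8000

Answer: 4.8000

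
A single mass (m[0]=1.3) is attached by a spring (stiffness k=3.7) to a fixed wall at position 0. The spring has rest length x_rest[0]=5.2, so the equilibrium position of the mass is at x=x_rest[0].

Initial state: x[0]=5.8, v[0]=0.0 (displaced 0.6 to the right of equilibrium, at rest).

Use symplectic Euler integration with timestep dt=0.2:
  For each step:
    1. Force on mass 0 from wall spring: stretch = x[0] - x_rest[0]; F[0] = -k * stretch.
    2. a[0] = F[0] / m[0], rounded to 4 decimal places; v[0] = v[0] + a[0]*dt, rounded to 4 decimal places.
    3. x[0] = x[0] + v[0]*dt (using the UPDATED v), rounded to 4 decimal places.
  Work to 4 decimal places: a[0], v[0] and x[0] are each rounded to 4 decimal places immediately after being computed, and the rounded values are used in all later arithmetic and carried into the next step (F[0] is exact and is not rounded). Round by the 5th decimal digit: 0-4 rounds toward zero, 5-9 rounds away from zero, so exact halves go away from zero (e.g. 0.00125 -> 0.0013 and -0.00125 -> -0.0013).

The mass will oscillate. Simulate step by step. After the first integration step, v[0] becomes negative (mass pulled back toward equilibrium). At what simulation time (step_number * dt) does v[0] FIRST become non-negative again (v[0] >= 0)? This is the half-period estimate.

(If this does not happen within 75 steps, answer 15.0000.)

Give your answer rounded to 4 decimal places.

Step 0: x=[5.8000] v=[0.0000]
Step 1: x=[5.7317] v=[-0.3415]
Step 2: x=[5.6029] v=[-0.6442]
Step 3: x=[5.4282] v=[-0.8735]
Step 4: x=[5.2275] v=[-1.0034]
Step 5: x=[5.0237] v=[-1.0191]
Step 6: x=[4.8400] v=[-0.9187]
Step 7: x=[4.6972] v=[-0.7138]
Step 8: x=[4.6117] v=[-0.4276]
Step 9: x=[4.5932] v=[-0.0927]
Step 10: x=[4.6437] v=[0.2527]
First v>=0 after going negative at step 10, time=2.0000

Answer: 2.0000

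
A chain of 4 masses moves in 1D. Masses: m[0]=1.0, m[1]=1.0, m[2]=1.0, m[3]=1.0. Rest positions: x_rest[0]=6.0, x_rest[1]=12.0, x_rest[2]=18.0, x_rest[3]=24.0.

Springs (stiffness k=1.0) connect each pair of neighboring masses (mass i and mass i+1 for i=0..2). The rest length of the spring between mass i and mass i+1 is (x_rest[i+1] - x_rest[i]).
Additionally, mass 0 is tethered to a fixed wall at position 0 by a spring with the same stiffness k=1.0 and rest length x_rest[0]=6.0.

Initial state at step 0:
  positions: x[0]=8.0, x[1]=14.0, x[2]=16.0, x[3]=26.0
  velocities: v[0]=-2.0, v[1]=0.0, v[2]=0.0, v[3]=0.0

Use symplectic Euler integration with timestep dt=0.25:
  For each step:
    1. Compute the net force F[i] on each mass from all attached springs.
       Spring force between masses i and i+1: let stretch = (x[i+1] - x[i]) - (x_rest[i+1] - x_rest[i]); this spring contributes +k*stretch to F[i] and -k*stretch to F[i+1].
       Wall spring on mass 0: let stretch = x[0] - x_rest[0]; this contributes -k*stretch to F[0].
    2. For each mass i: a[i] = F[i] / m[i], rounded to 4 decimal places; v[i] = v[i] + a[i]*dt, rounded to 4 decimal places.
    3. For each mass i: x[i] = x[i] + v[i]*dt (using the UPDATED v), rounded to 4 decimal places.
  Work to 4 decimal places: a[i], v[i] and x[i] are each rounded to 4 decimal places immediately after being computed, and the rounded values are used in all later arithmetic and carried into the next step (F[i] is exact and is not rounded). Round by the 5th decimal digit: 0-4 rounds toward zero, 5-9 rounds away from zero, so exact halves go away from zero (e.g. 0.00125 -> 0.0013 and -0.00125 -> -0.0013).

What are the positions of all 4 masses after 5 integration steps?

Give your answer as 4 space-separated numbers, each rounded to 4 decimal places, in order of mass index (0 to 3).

Step 0: x=[8.0000 14.0000 16.0000 26.0000] v=[-2.0000 0.0000 0.0000 0.0000]
Step 1: x=[7.3750 13.7500 16.5000 25.7500] v=[-2.5000 -1.0000 2.0000 -1.0000]
Step 2: x=[6.6875 13.2734 17.4063 25.2969] v=[-2.7500 -1.9063 3.6250 -1.8125]
Step 3: x=[5.9937 12.6435 18.5474 24.7256] v=[-2.7754 -2.5196 4.5644 -2.2852]
Step 4: x=[5.3409 11.9670 19.7057 24.1432] v=[-2.6114 -2.7061 4.6330 -2.3298]
Step 5: x=[4.7684 11.3600 20.6576 23.6584] v=[-2.2901 -2.4280 3.8077 -1.9392]

Answer: 4.7684 11.3600 20.6576 23.6584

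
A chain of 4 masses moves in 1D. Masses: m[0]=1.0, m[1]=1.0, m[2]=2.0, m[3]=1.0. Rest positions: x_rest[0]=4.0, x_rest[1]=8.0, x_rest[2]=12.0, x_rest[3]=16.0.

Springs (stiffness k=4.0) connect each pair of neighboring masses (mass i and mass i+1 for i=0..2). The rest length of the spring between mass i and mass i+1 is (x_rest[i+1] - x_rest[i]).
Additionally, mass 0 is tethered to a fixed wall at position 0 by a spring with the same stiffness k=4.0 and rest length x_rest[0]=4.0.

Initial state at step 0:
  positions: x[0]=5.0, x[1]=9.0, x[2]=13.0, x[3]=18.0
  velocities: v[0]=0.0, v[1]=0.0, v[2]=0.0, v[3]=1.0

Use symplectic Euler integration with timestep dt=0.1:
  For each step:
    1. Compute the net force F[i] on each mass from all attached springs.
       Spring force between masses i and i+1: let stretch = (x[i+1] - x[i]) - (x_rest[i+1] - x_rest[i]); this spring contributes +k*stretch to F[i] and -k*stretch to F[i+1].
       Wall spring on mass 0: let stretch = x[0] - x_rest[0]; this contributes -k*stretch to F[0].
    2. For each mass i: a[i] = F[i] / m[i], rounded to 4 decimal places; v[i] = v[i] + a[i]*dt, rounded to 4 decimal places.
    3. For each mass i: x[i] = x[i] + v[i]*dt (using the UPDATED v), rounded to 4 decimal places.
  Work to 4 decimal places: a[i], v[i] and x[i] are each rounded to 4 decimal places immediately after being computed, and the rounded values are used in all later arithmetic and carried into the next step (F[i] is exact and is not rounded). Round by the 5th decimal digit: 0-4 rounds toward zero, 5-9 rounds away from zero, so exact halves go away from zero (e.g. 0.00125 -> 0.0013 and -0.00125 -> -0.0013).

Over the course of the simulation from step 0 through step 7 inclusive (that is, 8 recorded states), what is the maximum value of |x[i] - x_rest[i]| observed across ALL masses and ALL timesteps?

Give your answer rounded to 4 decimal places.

Step 0: x=[5.0000 9.0000 13.0000 18.0000] v=[0.0000 0.0000 0.0000 1.0000]
Step 1: x=[4.9600 9.0000 13.0200 18.0600] v=[-0.4000 0.0000 0.2000 0.6000]
Step 2: x=[4.8832 8.9992 13.0604 18.0784] v=[-0.7680 -0.0080 0.4040 0.1840]
Step 3: x=[4.7757 8.9962 13.1199 18.0561] v=[-1.0749 -0.0299 0.5954 -0.2232]
Step 4: x=[4.6460 8.9893 13.1957 17.9963] v=[-1.2970 -0.0686 0.7579 -0.5977]
Step 5: x=[4.5042 8.9770 13.2834 17.9045] v=[-1.4181 -0.1234 0.8767 -0.9179]
Step 6: x=[4.3611 8.9580 13.3774 17.7879] v=[-1.4307 -0.1900 0.9396 -1.1663]
Step 7: x=[4.2275 8.9319 13.4712 17.6549] v=[-1.3364 -0.2610 0.9378 -1.3305]
Max displacement = 2.0784

Answer: 2.0784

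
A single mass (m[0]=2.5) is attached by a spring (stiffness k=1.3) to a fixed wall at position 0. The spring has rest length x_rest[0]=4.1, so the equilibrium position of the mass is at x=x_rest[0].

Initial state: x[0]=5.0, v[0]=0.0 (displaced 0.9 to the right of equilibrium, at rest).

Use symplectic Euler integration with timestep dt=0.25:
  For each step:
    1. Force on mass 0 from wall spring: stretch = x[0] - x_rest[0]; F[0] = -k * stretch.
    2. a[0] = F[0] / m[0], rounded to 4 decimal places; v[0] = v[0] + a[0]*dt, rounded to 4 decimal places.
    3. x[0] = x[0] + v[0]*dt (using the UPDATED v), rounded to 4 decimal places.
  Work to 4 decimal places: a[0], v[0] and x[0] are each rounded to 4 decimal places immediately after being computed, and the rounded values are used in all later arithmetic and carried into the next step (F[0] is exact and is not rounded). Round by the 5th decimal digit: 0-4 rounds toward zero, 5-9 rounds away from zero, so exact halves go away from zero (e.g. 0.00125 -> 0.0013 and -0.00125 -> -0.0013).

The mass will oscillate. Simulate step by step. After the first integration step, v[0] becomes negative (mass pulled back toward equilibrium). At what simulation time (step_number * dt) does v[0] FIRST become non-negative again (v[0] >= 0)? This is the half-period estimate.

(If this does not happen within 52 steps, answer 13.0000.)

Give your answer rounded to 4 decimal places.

Step 0: x=[5.0000] v=[0.0000]
Step 1: x=[4.9708] v=[-0.1170]
Step 2: x=[4.9133] v=[-0.2302]
Step 3: x=[4.8293] v=[-0.3359]
Step 4: x=[4.7216] v=[-0.4307]
Step 5: x=[4.5937] v=[-0.5115]
Step 6: x=[4.4498] v=[-0.5757]
Step 7: x=[4.2945] v=[-0.6212]
Step 8: x=[4.1329] v=[-0.6465]
Step 9: x=[3.9702] v=[-0.6508]
Step 10: x=[3.8117] v=[-0.6339]
Step 11: x=[3.6626] v=[-0.5964]
Step 12: x=[3.5277] v=[-0.5396]
Step 13: x=[3.4114] v=[-0.4652]
Step 14: x=[3.3175] v=[-0.3757]
Step 15: x=[3.2490] v=[-0.2740]
Step 16: x=[3.2082] v=[-0.1634]
Step 17: x=[3.1963] v=[-0.0475]
Step 18: x=[3.2138] v=[0.0700]
First v>=0 after going negative at step 18, time=4.5000

Answer: 4.5000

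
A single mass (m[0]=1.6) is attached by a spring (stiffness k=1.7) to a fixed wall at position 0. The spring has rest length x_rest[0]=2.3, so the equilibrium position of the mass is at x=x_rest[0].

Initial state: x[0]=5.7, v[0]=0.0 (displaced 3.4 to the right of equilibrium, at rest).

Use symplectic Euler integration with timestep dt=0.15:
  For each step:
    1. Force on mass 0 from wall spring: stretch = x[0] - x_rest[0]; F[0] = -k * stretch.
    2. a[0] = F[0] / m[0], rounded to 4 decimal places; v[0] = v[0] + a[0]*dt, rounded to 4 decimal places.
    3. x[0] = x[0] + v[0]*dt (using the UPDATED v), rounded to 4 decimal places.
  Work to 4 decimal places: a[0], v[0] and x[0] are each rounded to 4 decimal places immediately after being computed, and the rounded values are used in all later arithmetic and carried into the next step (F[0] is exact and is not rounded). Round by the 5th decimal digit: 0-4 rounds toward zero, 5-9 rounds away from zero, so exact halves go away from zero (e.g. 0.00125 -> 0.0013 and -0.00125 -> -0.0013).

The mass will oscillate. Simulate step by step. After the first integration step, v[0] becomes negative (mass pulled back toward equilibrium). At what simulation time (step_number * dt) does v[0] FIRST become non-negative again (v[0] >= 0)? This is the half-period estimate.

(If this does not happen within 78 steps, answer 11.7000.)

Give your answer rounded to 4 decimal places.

Step 0: x=[5.7000] v=[0.0000]
Step 1: x=[5.6187] v=[-0.5419]
Step 2: x=[5.4581] v=[-1.0708]
Step 3: x=[5.2220] v=[-1.5741]
Step 4: x=[4.9160] v=[-2.0398]
Step 5: x=[4.5475] v=[-2.4567]
Step 6: x=[4.1253] v=[-2.8149]
Step 7: x=[3.6594] v=[-3.1058]
Step 8: x=[3.1610] v=[-3.3225]
Step 9: x=[2.6420] v=[-3.4597]
Step 10: x=[2.1149] v=[-3.5142]
Step 11: x=[1.5922] v=[-3.4847]
Step 12: x=[1.0864] v=[-3.3719]
Step 13: x=[0.6096] v=[-3.1785]
Step 14: x=[0.1732] v=[-2.9091]
Step 15: x=[-0.2123] v=[-2.5701]
Step 16: x=[-0.5378] v=[-2.1697]
Step 17: x=[-0.7954] v=[-1.7174]
Step 18: x=[-0.9790] v=[-1.2241]
Step 19: x=[-1.0842] v=[-0.7015]
Step 20: x=[-1.1085] v=[-0.1621]
Step 21: x=[-1.0513] v=[0.3811]
First v>=0 after going negative at step 21, time=3.1500

Answer: 3.1500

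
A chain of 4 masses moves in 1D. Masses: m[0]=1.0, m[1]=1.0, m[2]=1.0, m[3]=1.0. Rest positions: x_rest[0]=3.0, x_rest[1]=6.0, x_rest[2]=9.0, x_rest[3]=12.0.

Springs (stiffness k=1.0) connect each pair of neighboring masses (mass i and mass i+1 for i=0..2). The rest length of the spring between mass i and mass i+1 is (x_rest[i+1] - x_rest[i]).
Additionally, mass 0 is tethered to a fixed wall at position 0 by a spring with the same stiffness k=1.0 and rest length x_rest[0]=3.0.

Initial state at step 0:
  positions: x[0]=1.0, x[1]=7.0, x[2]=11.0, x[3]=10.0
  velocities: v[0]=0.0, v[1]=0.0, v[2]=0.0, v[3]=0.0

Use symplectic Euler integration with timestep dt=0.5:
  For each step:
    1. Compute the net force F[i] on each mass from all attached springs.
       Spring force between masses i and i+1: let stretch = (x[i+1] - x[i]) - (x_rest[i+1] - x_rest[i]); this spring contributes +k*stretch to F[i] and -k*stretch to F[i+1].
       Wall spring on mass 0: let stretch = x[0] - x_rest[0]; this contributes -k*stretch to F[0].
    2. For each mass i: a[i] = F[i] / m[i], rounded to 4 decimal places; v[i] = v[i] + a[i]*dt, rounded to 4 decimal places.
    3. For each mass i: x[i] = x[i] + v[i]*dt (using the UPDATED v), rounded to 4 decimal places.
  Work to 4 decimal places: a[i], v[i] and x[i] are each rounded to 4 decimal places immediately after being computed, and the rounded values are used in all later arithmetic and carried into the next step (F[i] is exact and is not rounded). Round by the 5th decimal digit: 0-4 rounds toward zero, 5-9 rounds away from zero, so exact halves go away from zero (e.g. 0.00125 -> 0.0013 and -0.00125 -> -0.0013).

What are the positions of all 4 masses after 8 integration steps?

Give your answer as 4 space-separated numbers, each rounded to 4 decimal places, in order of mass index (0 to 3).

Answer: 0.5089 6.6937 11.0082 10.6204

Derivation:
Step 0: x=[1.0000 7.0000 11.0000 10.0000] v=[0.0000 0.0000 0.0000 0.0000]
Step 1: x=[2.2500 6.5000 9.7500 11.0000] v=[2.5000 -1.0000 -2.5000 2.0000]
Step 2: x=[4.0000 5.7500 8.0000 12.4375] v=[3.5000 -1.5000 -3.5000 2.8750]
Step 3: x=[5.1875 5.1250 6.7969 13.5157] v=[2.3750 -1.2500 -2.4063 2.1563]
Step 4: x=[5.0625 4.9336 6.8555 13.6642] v=[-0.2500 -0.3828 0.1172 0.2969]
Step 5: x=[3.6397 5.2549 8.1358 12.8605] v=[-2.8457 0.6426 2.5606 -1.6075]
Step 6: x=[1.7107 5.8927 9.8771 11.6256] v=[-3.8580 1.2755 3.4825 -2.4699]
Step 7: x=[0.3995 6.4811 11.0594 10.7035] v=[-2.6224 1.1767 2.3646 -1.8442]
Step 8: x=[0.5089 6.6937 11.0082 10.6204] v=[0.2187 0.4251 -0.1025 -0.1663]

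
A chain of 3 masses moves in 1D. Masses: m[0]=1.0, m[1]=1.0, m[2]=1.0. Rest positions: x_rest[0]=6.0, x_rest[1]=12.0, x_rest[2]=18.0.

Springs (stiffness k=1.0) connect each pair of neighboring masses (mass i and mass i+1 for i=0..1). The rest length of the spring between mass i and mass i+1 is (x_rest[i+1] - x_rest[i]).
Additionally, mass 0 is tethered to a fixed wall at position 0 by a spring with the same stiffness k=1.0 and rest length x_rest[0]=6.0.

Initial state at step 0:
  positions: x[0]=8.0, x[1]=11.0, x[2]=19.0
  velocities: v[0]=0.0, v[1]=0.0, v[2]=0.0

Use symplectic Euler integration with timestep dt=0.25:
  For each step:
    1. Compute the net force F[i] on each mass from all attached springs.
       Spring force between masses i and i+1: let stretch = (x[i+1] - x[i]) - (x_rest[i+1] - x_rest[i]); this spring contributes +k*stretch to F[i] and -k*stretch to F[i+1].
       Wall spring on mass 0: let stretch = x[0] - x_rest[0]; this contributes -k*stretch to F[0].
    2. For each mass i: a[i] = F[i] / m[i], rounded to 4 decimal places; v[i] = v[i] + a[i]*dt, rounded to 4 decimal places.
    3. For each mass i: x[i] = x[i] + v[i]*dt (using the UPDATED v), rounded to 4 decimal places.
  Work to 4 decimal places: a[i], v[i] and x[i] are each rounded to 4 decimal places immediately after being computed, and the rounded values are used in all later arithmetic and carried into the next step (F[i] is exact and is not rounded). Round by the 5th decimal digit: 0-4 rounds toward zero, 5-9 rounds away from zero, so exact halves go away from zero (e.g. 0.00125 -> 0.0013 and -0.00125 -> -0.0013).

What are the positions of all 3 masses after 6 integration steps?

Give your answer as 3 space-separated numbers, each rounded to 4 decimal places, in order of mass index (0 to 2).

Step 0: x=[8.0000 11.0000 19.0000] v=[0.0000 0.0000 0.0000]
Step 1: x=[7.6875 11.3125 18.8750] v=[-1.2500 1.2500 -0.5000]
Step 2: x=[7.1211 11.8711 18.6524] v=[-2.2656 2.2344 -0.8906]
Step 3: x=[6.4065 12.5567 18.3809] v=[-2.8584 2.7422 -1.0859]
Step 4: x=[5.6759 13.2219 18.1204] v=[-2.9225 2.6607 -1.0420]
Step 5: x=[5.0622 13.7216 17.9288] v=[-2.4550 1.9988 -0.7666]
Step 6: x=[4.6733 13.9431 17.8492] v=[-1.5557 0.8858 -0.3184]

Answer: 4.6733 13.9431 17.8492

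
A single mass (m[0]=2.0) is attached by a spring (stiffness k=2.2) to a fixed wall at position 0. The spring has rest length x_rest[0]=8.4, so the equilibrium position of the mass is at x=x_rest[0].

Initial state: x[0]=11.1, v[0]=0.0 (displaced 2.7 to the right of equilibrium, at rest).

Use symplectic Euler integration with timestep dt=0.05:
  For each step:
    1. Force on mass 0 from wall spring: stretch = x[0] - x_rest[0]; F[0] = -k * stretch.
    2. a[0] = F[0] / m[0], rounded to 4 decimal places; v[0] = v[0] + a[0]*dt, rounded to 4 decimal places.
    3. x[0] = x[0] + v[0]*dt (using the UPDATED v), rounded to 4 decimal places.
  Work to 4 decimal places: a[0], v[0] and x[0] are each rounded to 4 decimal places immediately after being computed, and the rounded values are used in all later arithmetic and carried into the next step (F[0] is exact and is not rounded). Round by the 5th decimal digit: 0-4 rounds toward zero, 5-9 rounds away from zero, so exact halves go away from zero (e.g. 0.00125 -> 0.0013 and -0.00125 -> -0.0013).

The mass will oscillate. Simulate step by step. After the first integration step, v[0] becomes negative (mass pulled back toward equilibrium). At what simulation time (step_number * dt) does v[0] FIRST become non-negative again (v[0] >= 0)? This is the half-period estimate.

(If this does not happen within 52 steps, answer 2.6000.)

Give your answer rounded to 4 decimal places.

Step 0: x=[11.1000] v=[0.0000]
Step 1: x=[11.0926] v=[-0.1485]
Step 2: x=[11.0778] v=[-0.2966]
Step 3: x=[11.0556] v=[-0.4439]
Step 4: x=[11.0261] v=[-0.5900]
Step 5: x=[10.9894] v=[-0.7344]
Step 6: x=[10.9456] v=[-0.8768]
Step 7: x=[10.8948] v=[-1.0168]
Step 8: x=[10.8371] v=[-1.1540]
Step 9: x=[10.7727] v=[-1.2880]
Step 10: x=[10.7018] v=[-1.4185]
Step 11: x=[10.6245] v=[-1.5451]
Step 12: x=[10.5411] v=[-1.6675]
Step 13: x=[10.4518] v=[-1.7853]
Step 14: x=[10.3569] v=[-1.8982]
Step 15: x=[10.2566] v=[-2.0058]
Step 16: x=[10.1512] v=[-2.1079]
Step 17: x=[10.0410] v=[-2.2042]
Step 18: x=[9.9263] v=[-2.2945]
Step 19: x=[9.8074] v=[-2.3784]
Step 20: x=[9.6846] v=[-2.4558]
Step 21: x=[9.5583] v=[-2.5265]
Step 22: x=[9.4288] v=[-2.5902]
Step 23: x=[9.2965] v=[-2.6468]
Step 24: x=[9.1617] v=[-2.6961]
Step 25: x=[9.0248] v=[-2.7380]
Step 26: x=[8.8862] v=[-2.7724]
Step 27: x=[8.7462] v=[-2.7991]
Step 28: x=[8.6053] v=[-2.8181]
Step 29: x=[8.4638] v=[-2.8294]
Step 30: x=[8.3222] v=[-2.8329]
Step 31: x=[8.1808] v=[-2.8286]
Step 32: x=[8.0400] v=[-2.8165]
Step 33: x=[7.9002] v=[-2.7967]
Step 34: x=[7.7617] v=[-2.7692]
Step 35: x=[7.6250] v=[-2.7341]
Step 36: x=[7.4904] v=[-2.6915]
Step 37: x=[7.3583] v=[-2.6415]
Step 38: x=[7.2291] v=[-2.5842]
Step 39: x=[7.1031] v=[-2.5198]
Step 40: x=[6.9807] v=[-2.4485]
Step 41: x=[6.8622] v=[-2.3704]
Step 42: x=[6.7479] v=[-2.2858]
Step 43: x=[6.6382] v=[-2.1949]
Step 44: x=[6.5333] v=[-2.0980]
Step 45: x=[6.4335] v=[-1.9953]
Step 46: x=[6.3391] v=[-1.8871]
Step 47: x=[6.2504] v=[-1.7738]
Step 48: x=[6.1676] v=[-1.6556]
Step 49: x=[6.0910] v=[-1.5328]
Step 50: x=[6.0207] v=[-1.4058]
Step 51: x=[5.9570] v=[-1.2749]
Step 52: x=[5.9000] v=[-1.1405]
v[0] did not become non-negative within 52 steps; using fallback time=2.6000

Answer: 2.6000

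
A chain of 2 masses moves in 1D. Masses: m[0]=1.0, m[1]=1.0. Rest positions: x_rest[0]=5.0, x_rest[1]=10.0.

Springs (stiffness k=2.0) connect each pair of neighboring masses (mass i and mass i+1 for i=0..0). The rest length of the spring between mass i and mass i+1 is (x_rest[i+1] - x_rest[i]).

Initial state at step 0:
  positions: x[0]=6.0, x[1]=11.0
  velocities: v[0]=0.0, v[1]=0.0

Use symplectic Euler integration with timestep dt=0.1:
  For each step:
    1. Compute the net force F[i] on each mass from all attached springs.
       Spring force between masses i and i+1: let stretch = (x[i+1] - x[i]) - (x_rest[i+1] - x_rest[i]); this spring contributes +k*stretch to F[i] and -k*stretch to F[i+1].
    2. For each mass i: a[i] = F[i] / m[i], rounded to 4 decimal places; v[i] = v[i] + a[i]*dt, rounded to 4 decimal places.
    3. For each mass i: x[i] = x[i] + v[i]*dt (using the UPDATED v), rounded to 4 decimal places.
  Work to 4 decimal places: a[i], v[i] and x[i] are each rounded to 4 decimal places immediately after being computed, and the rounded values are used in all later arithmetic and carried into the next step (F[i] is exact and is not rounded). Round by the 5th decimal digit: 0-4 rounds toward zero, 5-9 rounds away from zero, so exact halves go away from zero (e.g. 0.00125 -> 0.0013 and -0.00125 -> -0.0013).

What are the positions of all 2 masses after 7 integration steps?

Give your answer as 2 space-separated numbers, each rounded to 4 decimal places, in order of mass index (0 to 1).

Answer: 6.0000 11.0000

Derivation:
Step 0: x=[6.0000 11.0000] v=[0.0000 0.0000]
Step 1: x=[6.0000 11.0000] v=[0.0000 0.0000]
Step 2: x=[6.0000 11.0000] v=[0.0000 0.0000]
Step 3: x=[6.0000 11.0000] v=[0.0000 0.0000]
Step 4: x=[6.0000 11.0000] v=[0.0000 0.0000]
Step 5: x=[6.0000 11.0000] v=[0.0000 0.0000]
Step 6: x=[6.0000 11.0000] v=[0.0000 0.0000]
Step 7: x=[6.0000 11.0000] v=[0.0000 0.0000]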